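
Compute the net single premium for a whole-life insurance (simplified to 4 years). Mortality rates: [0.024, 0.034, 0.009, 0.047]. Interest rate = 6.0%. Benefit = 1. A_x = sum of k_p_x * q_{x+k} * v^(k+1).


v = 0.943396
Year 0: k_p_x=1.0, q=0.024, term=0.022642
Year 1: k_p_x=0.976, q=0.034, term=0.029534
Year 2: k_p_x=0.942816, q=0.009, term=0.007124
Year 3: k_p_x=0.934331, q=0.047, term=0.034784
A_x = 0.0941


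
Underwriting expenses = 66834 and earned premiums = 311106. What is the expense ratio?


Expense ratio = expenses / premiums
= 66834 / 311106
= 0.2148


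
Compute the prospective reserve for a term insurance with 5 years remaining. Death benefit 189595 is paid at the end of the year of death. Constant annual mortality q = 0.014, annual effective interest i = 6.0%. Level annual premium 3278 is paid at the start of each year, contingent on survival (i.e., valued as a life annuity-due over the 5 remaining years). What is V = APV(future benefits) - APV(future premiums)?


v = 1/(1+i) = 0.943396
APV(future benefits) per unit = sum_{k=0}^{4} k_p_x * q * v^(k+1) = 0.057439
APV(future benefits) = 189595 * 0.057439 = 10890.129
Life annuity-due factor ä_{x:5} = sum_{k=0}^{4} k_p_x * v^k = 4.348946
APV(future premiums) = 3278 * 4.348946 = 14255.8436
V = 10890.129 - 14255.8436
= -3365.7146


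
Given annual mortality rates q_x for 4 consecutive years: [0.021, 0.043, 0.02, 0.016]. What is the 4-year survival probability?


p_k = 1 - q_k for each year
Survival = product of (1 - q_k)
= 0.979 * 0.957 * 0.98 * 0.984
= 0.9035


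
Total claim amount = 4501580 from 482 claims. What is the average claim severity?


severity = total / number
= 4501580 / 482
= 9339.3776


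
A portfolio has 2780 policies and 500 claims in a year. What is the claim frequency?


frequency = claims / policies
= 500 / 2780
= 0.1799


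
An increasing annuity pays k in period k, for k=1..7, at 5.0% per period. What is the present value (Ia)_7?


(Ia)_n = sum_{k=1}^{n} k * v^k, v = 1/(1+i)
v = 0.952381
Sum computed term by term:
(Ia)_7 = 22.0185


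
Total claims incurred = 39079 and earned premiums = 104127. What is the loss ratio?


Loss ratio = claims / premiums
= 39079 / 104127
= 0.3753


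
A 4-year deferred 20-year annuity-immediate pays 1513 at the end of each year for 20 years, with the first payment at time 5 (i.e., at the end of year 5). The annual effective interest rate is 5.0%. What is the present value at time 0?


PV at time 4 of the 20-year annuity-immediate:
a_n = 1513 * (1-(1+0.05)^(-20))/0.05 = 18855.3242
Discount back 4 years to time 0:
PV = 18855.3242 * (1+0.05)^(-4)
= 18855.3242 * 0.822702
= 15512.3219


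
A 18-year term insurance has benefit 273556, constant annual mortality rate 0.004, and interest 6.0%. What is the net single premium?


NSP = benefit * sum_{k=0}^{n-1} k_p_x * q * v^(k+1)
With constant q=0.004, v=0.943396
Sum = 0.042128
NSP = 273556 * 0.042128
= 11524.2534


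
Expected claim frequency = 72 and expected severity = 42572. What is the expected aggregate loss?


E[S] = E[N] * E[X]
= 72 * 42572
= 3.0652e+06


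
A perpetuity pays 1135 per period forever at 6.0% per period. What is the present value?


PV = PMT / i
= 1135 / 0.06
= 18916.6667


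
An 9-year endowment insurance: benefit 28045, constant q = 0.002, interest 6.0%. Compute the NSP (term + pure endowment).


Term component = 378.7621
Pure endowment = 9_p_x * v^9 * benefit = 0.982143 * 0.591898 * 28045 = 16303.3754
NSP = 16682.1375


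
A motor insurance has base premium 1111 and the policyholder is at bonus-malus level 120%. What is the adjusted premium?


adjusted = base * BM_level / 100
= 1111 * 120 / 100
= 1111 * 1.2
= 1333.2


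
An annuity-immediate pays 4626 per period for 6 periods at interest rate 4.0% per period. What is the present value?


PV = PMT * (1 - (1+i)^(-n)) / i
= 4626 * (1 - (1+0.04)^(-6)) / 0.04
= 4626 * (1 - 0.790315) / 0.04
= 4626 * 5.242137
= 24250.1251


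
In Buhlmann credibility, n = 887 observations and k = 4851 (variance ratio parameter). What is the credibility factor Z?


Z = n / (n + k)
= 887 / (887 + 4851)
= 887 / 5738
= 0.1546


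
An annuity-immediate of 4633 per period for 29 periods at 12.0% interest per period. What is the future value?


FV = PMT * ((1+i)^n - 1) / i
= 4633 * ((1.12)^29 - 1) / 0.12
= 4633 * (26.74993 - 1) / 0.12
= 994161.8987


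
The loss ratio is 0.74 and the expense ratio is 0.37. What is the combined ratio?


Combined ratio = loss ratio + expense ratio
= 0.74 + 0.37
= 1.11


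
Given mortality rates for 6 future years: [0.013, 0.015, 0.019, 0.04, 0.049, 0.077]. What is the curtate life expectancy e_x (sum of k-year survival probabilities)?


e_x = sum_{k=1}^{n} k_p_x
k_p_x values:
  1_p_x = 0.987
  2_p_x = 0.972195
  3_p_x = 0.953723
  4_p_x = 0.915574
  5_p_x = 0.870711
  6_p_x = 0.803666
e_x = 5.5029


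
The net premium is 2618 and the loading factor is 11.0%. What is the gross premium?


Gross = net * (1 + loading)
= 2618 * (1 + 0.11)
= 2618 * 1.11
= 2905.98


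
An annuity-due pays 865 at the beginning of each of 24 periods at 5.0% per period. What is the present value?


PV_due = PMT * (1-(1+i)^(-n))/i * (1+i)
PV_immediate = 11935.8252
PV_due = 11935.8252 * 1.05
= 12532.6164


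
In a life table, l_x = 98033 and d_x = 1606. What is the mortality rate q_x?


q_x = d_x / l_x
= 1606 / 98033
= 0.0164


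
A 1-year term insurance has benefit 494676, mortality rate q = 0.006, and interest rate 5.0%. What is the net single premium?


NSP = benefit * q * v
v = 1/(1+i) = 0.952381
NSP = 494676 * 0.006 * 0.952381
= 2826.72


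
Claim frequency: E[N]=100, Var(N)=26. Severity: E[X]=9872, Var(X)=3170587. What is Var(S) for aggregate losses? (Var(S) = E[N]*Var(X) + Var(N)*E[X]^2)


Var(S) = E[N]*Var(X) + Var(N)*E[X]^2
= 100*3170587 + 26*9872^2
= 317058700 + 2533865984
= 2.8509e+09


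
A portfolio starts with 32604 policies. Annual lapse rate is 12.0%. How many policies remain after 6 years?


remaining = initial * (1 - lapse)^years
= 32604 * (1 - 0.12)^6
= 32604 * 0.464404
= 15141.4308


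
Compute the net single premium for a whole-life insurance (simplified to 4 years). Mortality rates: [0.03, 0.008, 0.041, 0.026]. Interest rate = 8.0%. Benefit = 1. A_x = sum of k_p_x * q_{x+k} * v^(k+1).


v = 0.925926
Year 0: k_p_x=1.0, q=0.03, term=0.027778
Year 1: k_p_x=0.97, q=0.008, term=0.006653
Year 2: k_p_x=0.96224, q=0.041, term=0.031318
Year 3: k_p_x=0.922788, q=0.026, term=0.017635
A_x = 0.0834


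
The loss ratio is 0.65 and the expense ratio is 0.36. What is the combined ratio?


Combined ratio = loss ratio + expense ratio
= 0.65 + 0.36
= 1.01


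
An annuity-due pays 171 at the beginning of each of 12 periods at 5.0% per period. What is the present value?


PV_due = PMT * (1-(1+i)^(-n))/i * (1+i)
PV_immediate = 1515.616
PV_due = 1515.616 * 1.05
= 1591.3968


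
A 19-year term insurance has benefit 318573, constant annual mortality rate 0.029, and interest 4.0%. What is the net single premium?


NSP = benefit * sum_{k=0}^{n-1} k_p_x * q * v^(k+1)
With constant q=0.029, v=0.961538
Sum = 0.306244
NSP = 318573 * 0.306244
= 97560.9591


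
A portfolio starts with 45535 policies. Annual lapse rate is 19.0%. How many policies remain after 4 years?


remaining = initial * (1 - lapse)^years
= 45535 * (1 - 0.19)^4
= 45535 * 0.430467
= 19601.3244


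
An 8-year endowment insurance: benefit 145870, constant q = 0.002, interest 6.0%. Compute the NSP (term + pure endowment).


Term component = 1800.1122
Pure endowment = 8_p_x * v^8 * benefit = 0.984112 * 0.627412 * 145870 = 90066.5217
NSP = 91866.6339


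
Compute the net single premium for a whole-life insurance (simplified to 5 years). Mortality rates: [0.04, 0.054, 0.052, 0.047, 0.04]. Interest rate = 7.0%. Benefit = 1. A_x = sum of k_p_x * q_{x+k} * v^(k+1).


v = 0.934579
Year 0: k_p_x=1.0, q=0.04, term=0.037383
Year 1: k_p_x=0.96, q=0.054, term=0.045279
Year 2: k_p_x=0.90816, q=0.052, term=0.038549
Year 3: k_p_x=0.860936, q=0.047, term=0.03087
Year 4: k_p_x=0.820472, q=0.04, term=0.023399
A_x = 0.1755


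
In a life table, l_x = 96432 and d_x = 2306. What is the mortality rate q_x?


q_x = d_x / l_x
= 2306 / 96432
= 0.0239


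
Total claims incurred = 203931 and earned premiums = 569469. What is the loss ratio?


Loss ratio = claims / premiums
= 203931 / 569469
= 0.3581


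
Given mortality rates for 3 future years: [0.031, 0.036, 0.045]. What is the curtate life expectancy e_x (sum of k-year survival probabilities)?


e_x = sum_{k=1}^{n} k_p_x
k_p_x values:
  1_p_x = 0.969
  2_p_x = 0.934116
  3_p_x = 0.892081
e_x = 2.7952


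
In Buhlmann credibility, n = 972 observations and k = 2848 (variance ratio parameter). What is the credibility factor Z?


Z = n / (n + k)
= 972 / (972 + 2848)
= 972 / 3820
= 0.2545


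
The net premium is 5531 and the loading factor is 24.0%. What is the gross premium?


Gross = net * (1 + loading)
= 5531 * (1 + 0.24)
= 5531 * 1.24
= 6858.44


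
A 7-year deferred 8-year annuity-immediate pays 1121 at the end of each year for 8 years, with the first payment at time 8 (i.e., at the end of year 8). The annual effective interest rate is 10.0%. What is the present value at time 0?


PV at time 7 of the 8-year annuity-immediate:
a_n = 1121 * (1-(1+0.1)^(-8))/0.1 = 5980.4523
Discount back 7 years to time 0:
PV = 5980.4523 * (1+0.1)^(-7)
= 5980.4523 * 0.513158
= 3068.9176


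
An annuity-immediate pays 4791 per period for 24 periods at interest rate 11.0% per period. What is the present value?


PV = PMT * (1 - (1+i)^(-n)) / i
= 4791 * (1 - (1+0.11)^(-24)) / 0.11
= 4791 * (1 - 0.081705) / 0.11
= 4791 * 8.348137
= 39995.9223


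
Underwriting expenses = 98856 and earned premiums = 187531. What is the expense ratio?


Expense ratio = expenses / premiums
= 98856 / 187531
= 0.5271


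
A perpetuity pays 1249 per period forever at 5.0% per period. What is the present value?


PV = PMT / i
= 1249 / 0.05
= 24980.0


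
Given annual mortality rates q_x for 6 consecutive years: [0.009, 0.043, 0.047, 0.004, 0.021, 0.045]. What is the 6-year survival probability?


p_k = 1 - q_k for each year
Survival = product of (1 - q_k)
= 0.991 * 0.957 * 0.953 * 0.996 * 0.979 * 0.955
= 0.8416


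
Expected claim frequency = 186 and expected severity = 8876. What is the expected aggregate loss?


E[S] = E[N] * E[X]
= 186 * 8876
= 1.6509e+06


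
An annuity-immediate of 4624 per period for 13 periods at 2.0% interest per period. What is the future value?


FV = PMT * ((1+i)^n - 1) / i
= 4624 * ((1.02)^13 - 1) / 0.02
= 4624 * (1.293607 - 1) / 0.02
= 67881.853


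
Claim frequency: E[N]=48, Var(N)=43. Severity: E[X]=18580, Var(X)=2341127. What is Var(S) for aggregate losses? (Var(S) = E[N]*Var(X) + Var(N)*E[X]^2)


Var(S) = E[N]*Var(X) + Var(N)*E[X]^2
= 48*2341127 + 43*18580^2
= 112374096 + 14844305200
= 1.4957e+10


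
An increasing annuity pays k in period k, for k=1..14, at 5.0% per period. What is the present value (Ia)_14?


(Ia)_n = sum_{k=1}^{n} k * v^k, v = 1/(1+i)
v = 0.952381
Sum computed term by term:
(Ia)_14 = 66.4524


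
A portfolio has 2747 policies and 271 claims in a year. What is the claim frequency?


frequency = claims / policies
= 271 / 2747
= 0.0987


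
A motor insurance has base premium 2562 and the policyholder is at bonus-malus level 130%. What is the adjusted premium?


adjusted = base * BM_level / 100
= 2562 * 130 / 100
= 2562 * 1.3
= 3330.6


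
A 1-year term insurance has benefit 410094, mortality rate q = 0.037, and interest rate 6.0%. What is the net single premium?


NSP = benefit * q * v
v = 1/(1+i) = 0.943396
NSP = 410094 * 0.037 * 0.943396
= 14314.6019


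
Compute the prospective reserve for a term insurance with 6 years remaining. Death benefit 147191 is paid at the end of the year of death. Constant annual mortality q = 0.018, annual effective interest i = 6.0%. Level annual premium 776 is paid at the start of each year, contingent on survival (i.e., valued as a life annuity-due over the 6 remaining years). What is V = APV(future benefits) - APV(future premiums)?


v = 1/(1+i) = 0.943396
APV(future benefits) per unit = sum_{k=0}^{5} k_p_x * q * v^(k+1) = 0.084884
APV(future benefits) = 147191 * 0.084884 = 12494.1455
Life annuity-due factor ä_{x:6} = sum_{k=0}^{5} k_p_x * v^k = 4.998718
APV(future premiums) = 776 * 4.998718 = 3879.0054
V = 12494.1455 - 3879.0054
= 8615.1401


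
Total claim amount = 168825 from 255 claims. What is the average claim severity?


severity = total / number
= 168825 / 255
= 662.0588


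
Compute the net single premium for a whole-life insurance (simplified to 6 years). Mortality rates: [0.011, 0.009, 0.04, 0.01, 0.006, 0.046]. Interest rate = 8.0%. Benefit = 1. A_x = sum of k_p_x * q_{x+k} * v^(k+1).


v = 0.925926
Year 0: k_p_x=1.0, q=0.011, term=0.010185
Year 1: k_p_x=0.989, q=0.009, term=0.007631
Year 2: k_p_x=0.980099, q=0.04, term=0.031121
Year 3: k_p_x=0.940895, q=0.01, term=0.006916
Year 4: k_p_x=0.931486, q=0.006, term=0.003804
Year 5: k_p_x=0.925897, q=0.046, term=0.02684
A_x = 0.0865


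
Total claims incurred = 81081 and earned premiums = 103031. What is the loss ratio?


Loss ratio = claims / premiums
= 81081 / 103031
= 0.787


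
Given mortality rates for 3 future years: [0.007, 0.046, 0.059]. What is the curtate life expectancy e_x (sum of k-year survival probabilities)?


e_x = sum_{k=1}^{n} k_p_x
k_p_x values:
  1_p_x = 0.993
  2_p_x = 0.947322
  3_p_x = 0.89143
e_x = 2.8318


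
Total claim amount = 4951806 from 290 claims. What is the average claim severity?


severity = total / number
= 4951806 / 290
= 17075.1931


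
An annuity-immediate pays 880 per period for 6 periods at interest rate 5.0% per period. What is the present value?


PV = PMT * (1 - (1+i)^(-n)) / i
= 880 * (1 - (1+0.05)^(-6)) / 0.05
= 880 * (1 - 0.746215) / 0.05
= 880 * 5.075692
= 4466.609


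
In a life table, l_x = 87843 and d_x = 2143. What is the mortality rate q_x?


q_x = d_x / l_x
= 2143 / 87843
= 0.0244


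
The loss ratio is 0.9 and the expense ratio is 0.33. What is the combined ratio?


Combined ratio = loss ratio + expense ratio
= 0.9 + 0.33
= 1.23


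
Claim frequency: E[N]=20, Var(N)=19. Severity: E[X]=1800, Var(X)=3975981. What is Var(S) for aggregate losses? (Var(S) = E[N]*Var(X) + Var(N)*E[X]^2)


Var(S) = E[N]*Var(X) + Var(N)*E[X]^2
= 20*3975981 + 19*1800^2
= 79519620 + 61560000
= 1.4108e+08


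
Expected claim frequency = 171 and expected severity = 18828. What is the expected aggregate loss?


E[S] = E[N] * E[X]
= 171 * 18828
= 3.2196e+06


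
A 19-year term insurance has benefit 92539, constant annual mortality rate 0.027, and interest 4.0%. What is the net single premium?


NSP = benefit * sum_{k=0}^{n-1} k_p_x * q * v^(k+1)
With constant q=0.027, v=0.961538
Sum = 0.289275
NSP = 92539 * 0.289275
= 26769.2063


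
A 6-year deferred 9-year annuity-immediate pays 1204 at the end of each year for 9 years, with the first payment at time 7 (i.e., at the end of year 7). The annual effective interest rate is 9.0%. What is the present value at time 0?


PV at time 6 of the 9-year annuity-immediate:
a_n = 1204 * (1-(1+0.09)^(-9))/0.09 = 7218.2773
Discount back 6 years to time 0:
PV = 7218.2773 * (1+0.09)^(-6)
= 7218.2773 * 0.596267
= 4304.0229


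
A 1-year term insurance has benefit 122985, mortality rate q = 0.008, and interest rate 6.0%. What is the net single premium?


NSP = benefit * q * v
v = 1/(1+i) = 0.943396
NSP = 122985 * 0.008 * 0.943396
= 928.1887


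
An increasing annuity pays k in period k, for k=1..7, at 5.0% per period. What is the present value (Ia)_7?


(Ia)_n = sum_{k=1}^{n} k * v^k, v = 1/(1+i)
v = 0.952381
Sum computed term by term:
(Ia)_7 = 22.0185


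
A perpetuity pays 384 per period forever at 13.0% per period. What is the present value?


PV = PMT / i
= 384 / 0.13
= 2953.8462


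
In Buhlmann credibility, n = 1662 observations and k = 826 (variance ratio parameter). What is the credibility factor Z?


Z = n / (n + k)
= 1662 / (1662 + 826)
= 1662 / 2488
= 0.668


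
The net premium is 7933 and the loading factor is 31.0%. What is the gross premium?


Gross = net * (1 + loading)
= 7933 * (1 + 0.31)
= 7933 * 1.31
= 10392.23


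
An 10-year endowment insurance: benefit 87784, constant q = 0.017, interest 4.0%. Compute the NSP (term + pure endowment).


Term component = 11281.0232
Pure endowment = 10_p_x * v^10 * benefit = 0.842433 * 0.675564 * 87784 = 49959.3928
NSP = 61240.416


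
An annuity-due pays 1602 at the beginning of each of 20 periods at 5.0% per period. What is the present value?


PV_due = PMT * (1-(1+i)^(-n))/i * (1+i)
PV_immediate = 19964.461
PV_due = 19964.461 * 1.05
= 20962.684


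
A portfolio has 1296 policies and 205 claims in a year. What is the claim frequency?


frequency = claims / policies
= 205 / 1296
= 0.1582


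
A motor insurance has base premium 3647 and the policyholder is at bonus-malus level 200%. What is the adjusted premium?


adjusted = base * BM_level / 100
= 3647 * 200 / 100
= 3647 * 2.0
= 7294.0


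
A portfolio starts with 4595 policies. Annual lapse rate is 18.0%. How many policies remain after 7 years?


remaining = initial * (1 - lapse)^years
= 4595 * (1 - 0.18)^7
= 4595 * 0.249285
= 1145.4667


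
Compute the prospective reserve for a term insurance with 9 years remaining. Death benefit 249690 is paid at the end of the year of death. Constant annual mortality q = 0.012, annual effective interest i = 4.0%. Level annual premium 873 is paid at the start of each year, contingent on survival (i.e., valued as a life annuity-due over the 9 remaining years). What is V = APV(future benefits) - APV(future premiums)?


v = 1/(1+i) = 0.961538
APV(future benefits) per unit = sum_{k=0}^{8} k_p_x * q * v^(k+1) = 0.085327
APV(future benefits) = 249690 * 0.085327 = 21305.3134
Life annuity-due factor ä_{x:9} = sum_{k=0}^{8} k_p_x * v^k = 7.395012
APV(future premiums) = 873 * 7.395012 = 6455.8453
V = 21305.3134 - 6455.8453
= 14849.4681


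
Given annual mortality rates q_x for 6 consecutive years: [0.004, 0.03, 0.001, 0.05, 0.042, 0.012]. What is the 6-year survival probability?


p_k = 1 - q_k for each year
Survival = product of (1 - q_k)
= 0.996 * 0.97 * 0.999 * 0.95 * 0.958 * 0.988
= 0.8678


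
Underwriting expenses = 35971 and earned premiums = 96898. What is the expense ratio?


Expense ratio = expenses / premiums
= 35971 / 96898
= 0.3712


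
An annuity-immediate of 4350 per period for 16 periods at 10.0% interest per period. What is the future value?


FV = PMT * ((1+i)^n - 1) / i
= 4350 * ((1.1)^16 - 1) / 0.1
= 4350 * (4.594973 - 1) / 0.1
= 156381.3249


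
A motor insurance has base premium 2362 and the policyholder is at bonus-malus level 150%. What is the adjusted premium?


adjusted = base * BM_level / 100
= 2362 * 150 / 100
= 2362 * 1.5
= 3543.0


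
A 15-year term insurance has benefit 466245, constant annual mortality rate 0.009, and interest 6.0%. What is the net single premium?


NSP = benefit * sum_{k=0}^{n-1} k_p_x * q * v^(k+1)
With constant q=0.009, v=0.943396
Sum = 0.082911
NSP = 466245 * 0.082911
= 38656.8771


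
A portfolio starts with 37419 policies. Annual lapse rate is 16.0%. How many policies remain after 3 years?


remaining = initial * (1 - lapse)^years
= 37419 * (1 - 0.16)^3
= 37419 * 0.592704
= 22178.391


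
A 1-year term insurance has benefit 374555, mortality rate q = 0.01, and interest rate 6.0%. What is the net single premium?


NSP = benefit * q * v
v = 1/(1+i) = 0.943396
NSP = 374555 * 0.01 * 0.943396
= 3533.5377


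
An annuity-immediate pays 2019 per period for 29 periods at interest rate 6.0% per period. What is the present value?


PV = PMT * (1 - (1+i)^(-n)) / i
= 2019 * (1 - (1+0.06)^(-29)) / 0.06
= 2019 * (1 - 0.184557) / 0.06
= 2019 * 13.590721
= 27439.6657


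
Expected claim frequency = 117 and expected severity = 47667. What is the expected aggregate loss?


E[S] = E[N] * E[X]
= 117 * 47667
= 5.5770e+06


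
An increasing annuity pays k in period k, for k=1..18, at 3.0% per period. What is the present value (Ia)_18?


(Ia)_n = sum_{k=1}^{n} k * v^k, v = 1/(1+i)
v = 0.970874
Sum computed term by term:
(Ia)_18 = 119.7672


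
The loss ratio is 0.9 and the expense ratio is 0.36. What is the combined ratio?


Combined ratio = loss ratio + expense ratio
= 0.9 + 0.36
= 1.26


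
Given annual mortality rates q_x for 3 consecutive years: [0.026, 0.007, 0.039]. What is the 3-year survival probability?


p_k = 1 - q_k for each year
Survival = product of (1 - q_k)
= 0.974 * 0.993 * 0.961
= 0.9295


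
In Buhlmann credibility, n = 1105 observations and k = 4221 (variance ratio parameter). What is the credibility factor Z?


Z = n / (n + k)
= 1105 / (1105 + 4221)
= 1105 / 5326
= 0.2075


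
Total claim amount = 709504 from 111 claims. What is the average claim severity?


severity = total / number
= 709504 / 111
= 6391.9279


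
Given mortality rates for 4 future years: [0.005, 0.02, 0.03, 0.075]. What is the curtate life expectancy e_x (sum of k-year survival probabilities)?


e_x = sum_{k=1}^{n} k_p_x
k_p_x values:
  1_p_x = 0.995
  2_p_x = 0.9751
  3_p_x = 0.945847
  4_p_x = 0.874908
e_x = 3.7909


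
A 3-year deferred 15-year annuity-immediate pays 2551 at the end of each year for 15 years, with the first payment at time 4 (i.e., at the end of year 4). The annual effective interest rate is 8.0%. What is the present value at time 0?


PV at time 3 of the 15-year annuity-immediate:
a_n = 2551 * (1-(1+0.08)^(-15))/0.08 = 21835.2301
Discount back 3 years to time 0:
PV = 21835.2301 * (1+0.08)^(-3)
= 21835.2301 * 0.793832
= 17333.5097


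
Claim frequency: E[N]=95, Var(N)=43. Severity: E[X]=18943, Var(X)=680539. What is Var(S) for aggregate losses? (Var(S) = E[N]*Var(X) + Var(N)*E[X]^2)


Var(S) = E[N]*Var(X) + Var(N)*E[X]^2
= 95*680539 + 43*18943^2
= 64651205 + 15430001707
= 1.5495e+10


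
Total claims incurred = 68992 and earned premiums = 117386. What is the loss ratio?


Loss ratio = claims / premiums
= 68992 / 117386
= 0.5877


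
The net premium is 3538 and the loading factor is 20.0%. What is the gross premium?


Gross = net * (1 + loading)
= 3538 * (1 + 0.2)
= 3538 * 1.2
= 4245.6


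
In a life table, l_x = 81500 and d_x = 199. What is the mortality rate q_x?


q_x = d_x / l_x
= 199 / 81500
= 0.0024


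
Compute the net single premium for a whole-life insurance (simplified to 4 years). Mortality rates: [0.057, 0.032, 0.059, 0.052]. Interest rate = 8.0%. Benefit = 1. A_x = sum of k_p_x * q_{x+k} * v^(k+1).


v = 0.925926
Year 0: k_p_x=1.0, q=0.057, term=0.052778
Year 1: k_p_x=0.943, q=0.032, term=0.025871
Year 2: k_p_x=0.912824, q=0.059, term=0.042753
Year 3: k_p_x=0.858967, q=0.052, term=0.032831
A_x = 0.1542


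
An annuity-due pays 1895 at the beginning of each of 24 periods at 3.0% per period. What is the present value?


PV_due = PMT * (1-(1+i)^(-n))/i * (1+i)
PV_immediate = 32092.8523
PV_due = 32092.8523 * 1.03
= 33055.6379


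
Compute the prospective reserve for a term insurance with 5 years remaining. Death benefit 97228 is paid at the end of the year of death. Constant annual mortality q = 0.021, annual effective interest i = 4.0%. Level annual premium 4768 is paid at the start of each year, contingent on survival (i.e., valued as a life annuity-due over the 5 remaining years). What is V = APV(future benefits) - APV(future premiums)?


v = 1/(1+i) = 0.961538
APV(future benefits) per unit = sum_{k=0}^{4} k_p_x * q * v^(k+1) = 0.089793
APV(future benefits) = 97228 * 0.089793 = 8730.3462
Life annuity-due factor ä_{x:5} = sum_{k=0}^{4} k_p_x * v^k = 4.446867
APV(future premiums) = 4768 * 4.446867 = 21202.6627
V = 8730.3462 - 21202.6627
= -12472.3165


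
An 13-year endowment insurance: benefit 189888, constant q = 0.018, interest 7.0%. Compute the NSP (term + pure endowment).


Term component = 26113.096
Pure endowment = 13_p_x * v^13 * benefit = 0.789677 * 0.414964 * 189888 = 62223.975
NSP = 88337.0711


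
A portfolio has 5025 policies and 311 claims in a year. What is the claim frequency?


frequency = claims / policies
= 311 / 5025
= 0.0619


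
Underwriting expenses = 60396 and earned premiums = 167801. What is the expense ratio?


Expense ratio = expenses / premiums
= 60396 / 167801
= 0.3599


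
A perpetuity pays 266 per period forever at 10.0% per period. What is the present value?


PV = PMT / i
= 266 / 0.1
= 2660.0


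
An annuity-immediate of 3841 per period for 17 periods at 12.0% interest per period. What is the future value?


FV = PMT * ((1+i)^n - 1) / i
= 3841 * ((1.12)^17 - 1) / 0.12
= 3841 * (6.866041 - 1) / 0.12
= 187762.1921


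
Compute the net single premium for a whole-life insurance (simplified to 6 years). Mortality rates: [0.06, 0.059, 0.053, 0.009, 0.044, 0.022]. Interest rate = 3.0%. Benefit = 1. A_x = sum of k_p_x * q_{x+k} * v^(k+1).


v = 0.970874
Year 0: k_p_x=1.0, q=0.06, term=0.058252
Year 1: k_p_x=0.94, q=0.059, term=0.052276
Year 2: k_p_x=0.88454, q=0.053, term=0.042902
Year 3: k_p_x=0.837659, q=0.009, term=0.006698
Year 4: k_p_x=0.83012, q=0.044, term=0.031507
Year 5: k_p_x=0.793595, q=0.022, term=0.014622
A_x = 0.2063


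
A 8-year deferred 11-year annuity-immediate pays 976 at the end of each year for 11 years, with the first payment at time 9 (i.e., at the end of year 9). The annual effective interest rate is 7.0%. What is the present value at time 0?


PV at time 8 of the 11-year annuity-immediate:
a_n = 976 * (1-(1+0.07)^(-11))/0.07 = 7318.7062
Discount back 8 years to time 0:
PV = 7318.7062 * (1+0.07)^(-8)
= 7318.7062 * 0.582009
= 4259.5536


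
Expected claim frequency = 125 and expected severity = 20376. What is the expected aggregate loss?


E[S] = E[N] * E[X]
= 125 * 20376
= 2.5470e+06


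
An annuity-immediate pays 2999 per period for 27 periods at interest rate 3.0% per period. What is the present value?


PV = PMT * (1 - (1+i)^(-n)) / i
= 2999 * (1 - (1+0.03)^(-27)) / 0.03
= 2999 * (1 - 0.450189) / 0.03
= 2999 * 18.327031
= 54962.7674


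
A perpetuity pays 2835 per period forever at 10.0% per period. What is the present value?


PV = PMT / i
= 2835 / 0.1
= 28350.0


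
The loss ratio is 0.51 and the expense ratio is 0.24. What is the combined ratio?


Combined ratio = loss ratio + expense ratio
= 0.51 + 0.24
= 0.75


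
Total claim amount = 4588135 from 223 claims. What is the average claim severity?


severity = total / number
= 4588135 / 223
= 20574.5964


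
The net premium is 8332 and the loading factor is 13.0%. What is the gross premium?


Gross = net * (1 + loading)
= 8332 * (1 + 0.13)
= 8332 * 1.13
= 9415.16


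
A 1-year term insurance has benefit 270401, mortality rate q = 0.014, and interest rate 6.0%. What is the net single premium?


NSP = benefit * q * v
v = 1/(1+i) = 0.943396
NSP = 270401 * 0.014 * 0.943396
= 3571.334


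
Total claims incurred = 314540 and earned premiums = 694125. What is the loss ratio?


Loss ratio = claims / premiums
= 314540 / 694125
= 0.4531


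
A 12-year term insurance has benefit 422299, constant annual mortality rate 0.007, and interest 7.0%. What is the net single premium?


NSP = benefit * sum_{k=0}^{n-1} k_p_x * q * v^(k+1)
With constant q=0.007, v=0.934579
Sum = 0.053807
NSP = 422299 * 0.053807
= 22722.8379


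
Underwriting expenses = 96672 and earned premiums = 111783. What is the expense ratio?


Expense ratio = expenses / premiums
= 96672 / 111783
= 0.8648


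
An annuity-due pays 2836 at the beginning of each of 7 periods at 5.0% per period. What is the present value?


PV_due = PMT * (1-(1+i)^(-n))/i * (1+i)
PV_immediate = 16410.155
PV_due = 16410.155 * 1.05
= 17230.6627


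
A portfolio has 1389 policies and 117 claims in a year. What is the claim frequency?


frequency = claims / policies
= 117 / 1389
= 0.0842


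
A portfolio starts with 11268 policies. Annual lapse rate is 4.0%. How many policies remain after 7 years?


remaining = initial * (1 - lapse)^years
= 11268 * (1 - 0.04)^7
= 11268 * 0.751447
= 8467.3102


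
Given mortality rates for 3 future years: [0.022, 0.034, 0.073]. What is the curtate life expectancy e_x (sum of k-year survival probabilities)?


e_x = sum_{k=1}^{n} k_p_x
k_p_x values:
  1_p_x = 0.978
  2_p_x = 0.944748
  3_p_x = 0.875781
e_x = 2.7985


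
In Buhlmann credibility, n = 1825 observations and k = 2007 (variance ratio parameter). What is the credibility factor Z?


Z = n / (n + k)
= 1825 / (1825 + 2007)
= 1825 / 3832
= 0.4763


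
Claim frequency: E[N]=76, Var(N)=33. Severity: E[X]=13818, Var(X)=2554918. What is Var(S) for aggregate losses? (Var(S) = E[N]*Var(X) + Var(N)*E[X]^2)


Var(S) = E[N]*Var(X) + Var(N)*E[X]^2
= 76*2554918 + 33*13818^2
= 194173768 + 6300925092
= 6.4951e+09


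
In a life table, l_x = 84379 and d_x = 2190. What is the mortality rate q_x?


q_x = d_x / l_x
= 2190 / 84379
= 0.026


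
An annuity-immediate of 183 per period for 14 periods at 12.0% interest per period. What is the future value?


FV = PMT * ((1+i)^n - 1) / i
= 183 * ((1.12)^14 - 1) / 0.12
= 183 * (4.887112 - 1) / 0.12
= 5927.8462


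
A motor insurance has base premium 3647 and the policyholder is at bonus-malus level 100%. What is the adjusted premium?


adjusted = base * BM_level / 100
= 3647 * 100 / 100
= 3647 * 1.0
= 3647.0


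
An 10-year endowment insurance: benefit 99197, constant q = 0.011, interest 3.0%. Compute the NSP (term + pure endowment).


Term component = 8884.2661
Pure endowment = 10_p_x * v^10 * benefit = 0.895288 * 0.744094 * 99197 = 66082.9173
NSP = 74967.1834


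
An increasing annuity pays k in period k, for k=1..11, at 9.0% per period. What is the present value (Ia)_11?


(Ia)_n = sum_{k=1}^{n} k * v^k, v = 1/(1+i)
v = 0.917431
Sum computed term by term:
(Ia)_11 = 35.0533


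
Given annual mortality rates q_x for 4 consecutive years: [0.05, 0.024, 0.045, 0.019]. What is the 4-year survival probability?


p_k = 1 - q_k for each year
Survival = product of (1 - q_k)
= 0.95 * 0.976 * 0.955 * 0.981
= 0.8687


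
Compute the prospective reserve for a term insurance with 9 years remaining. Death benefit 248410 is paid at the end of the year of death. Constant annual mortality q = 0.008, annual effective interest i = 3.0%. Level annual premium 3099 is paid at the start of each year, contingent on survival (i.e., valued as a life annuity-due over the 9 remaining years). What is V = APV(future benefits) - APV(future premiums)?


v = 1/(1+i) = 0.970874
APV(future benefits) per unit = sum_{k=0}^{8} k_p_x * q * v^(k+1) = 0.060428
APV(future benefits) = 248410 * 0.060428 = 15010.8681
Life annuity-due factor ä_{x:9} = sum_{k=0}^{8} k_p_x * v^k = 7.780078
APV(future premiums) = 3099 * 7.780078 = 24110.4629
V = 15010.8681 - 24110.4629
= -9099.5948


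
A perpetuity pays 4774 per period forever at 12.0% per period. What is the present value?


PV = PMT / i
= 4774 / 0.12
= 39783.3333


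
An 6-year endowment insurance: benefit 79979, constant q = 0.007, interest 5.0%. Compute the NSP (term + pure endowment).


Term component = 2795.1621
Pure endowment = 6_p_x * v^6 * benefit = 0.958728 * 0.746215 * 79979 = 57218.3943
NSP = 60013.5564


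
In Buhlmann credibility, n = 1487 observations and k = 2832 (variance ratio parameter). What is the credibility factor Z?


Z = n / (n + k)
= 1487 / (1487 + 2832)
= 1487 / 4319
= 0.3443


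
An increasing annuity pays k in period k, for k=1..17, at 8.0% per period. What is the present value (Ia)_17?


(Ia)_n = sum_{k=1}^{n} k * v^k, v = 1/(1+i)
v = 0.925926
Sum computed term by term:
(Ia)_17 = 65.71


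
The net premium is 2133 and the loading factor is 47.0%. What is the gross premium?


Gross = net * (1 + loading)
= 2133 * (1 + 0.47)
= 2133 * 1.47
= 3135.51


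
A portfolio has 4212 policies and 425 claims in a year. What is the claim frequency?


frequency = claims / policies
= 425 / 4212
= 0.1009


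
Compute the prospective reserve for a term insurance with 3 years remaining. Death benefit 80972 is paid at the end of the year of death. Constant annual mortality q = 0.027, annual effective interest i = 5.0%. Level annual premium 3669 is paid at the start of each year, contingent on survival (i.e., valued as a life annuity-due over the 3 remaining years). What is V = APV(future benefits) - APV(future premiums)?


v = 1/(1+i) = 0.952381
APV(future benefits) per unit = sum_{k=0}^{2} k_p_x * q * v^(k+1) = 0.071624
APV(future benefits) = 80972 * 0.071624 = 5799.5385
Life annuity-due factor ä_{x:3} = sum_{k=0}^{2} k_p_x * v^k = 2.785378
APV(future premiums) = 3669 * 2.785378 = 10219.5511
V = 5799.5385 - 10219.5511
= -4420.0125


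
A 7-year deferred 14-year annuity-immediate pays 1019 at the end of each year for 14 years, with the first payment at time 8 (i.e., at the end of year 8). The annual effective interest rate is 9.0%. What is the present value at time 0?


PV at time 7 of the 14-year annuity-immediate:
a_n = 1019 * (1-(1+0.09)^(-14))/0.09 = 7934.0872
Discount back 7 years to time 0:
PV = 7934.0872 * (1+0.09)^(-7)
= 7934.0872 * 0.547034
= 4340.2174


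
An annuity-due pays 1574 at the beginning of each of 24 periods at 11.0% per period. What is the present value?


PV_due = PMT * (1-(1+i)^(-n))/i * (1+i)
PV_immediate = 13139.967
PV_due = 13139.967 * 1.11
= 14585.3633


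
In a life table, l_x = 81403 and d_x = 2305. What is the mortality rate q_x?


q_x = d_x / l_x
= 2305 / 81403
= 0.0283


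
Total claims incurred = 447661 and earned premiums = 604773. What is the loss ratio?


Loss ratio = claims / premiums
= 447661 / 604773
= 0.7402


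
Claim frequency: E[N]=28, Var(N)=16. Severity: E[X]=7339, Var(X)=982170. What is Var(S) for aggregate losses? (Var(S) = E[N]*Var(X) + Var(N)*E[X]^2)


Var(S) = E[N]*Var(X) + Var(N)*E[X]^2
= 28*982170 + 16*7339^2
= 27500760 + 861774736
= 8.8928e+08


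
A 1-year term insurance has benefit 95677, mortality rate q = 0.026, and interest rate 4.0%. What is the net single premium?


NSP = benefit * q * v
v = 1/(1+i) = 0.961538
NSP = 95677 * 0.026 * 0.961538
= 2391.925


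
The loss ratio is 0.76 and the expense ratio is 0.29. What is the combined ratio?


Combined ratio = loss ratio + expense ratio
= 0.76 + 0.29
= 1.05


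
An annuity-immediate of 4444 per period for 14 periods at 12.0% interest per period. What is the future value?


FV = PMT * ((1+i)^n - 1) / i
= 4444 * ((1.12)^14 - 1) / 0.12
= 4444 * (4.887112 - 1) / 0.12
= 143952.725


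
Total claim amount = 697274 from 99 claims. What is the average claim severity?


severity = total / number
= 697274 / 99
= 7043.1717


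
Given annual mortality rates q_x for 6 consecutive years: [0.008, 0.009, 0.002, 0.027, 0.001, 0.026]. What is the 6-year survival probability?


p_k = 1 - q_k for each year
Survival = product of (1 - q_k)
= 0.992 * 0.991 * 0.998 * 0.973 * 0.999 * 0.974
= 0.9289


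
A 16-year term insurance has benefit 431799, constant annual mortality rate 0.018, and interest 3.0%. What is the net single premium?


NSP = benefit * sum_{k=0}^{n-1} k_p_x * q * v^(k+1)
With constant q=0.018, v=0.970874
Sum = 0.200249
NSP = 431799 * 0.200249
= 86467.3514


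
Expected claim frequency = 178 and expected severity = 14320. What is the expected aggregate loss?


E[S] = E[N] * E[X]
= 178 * 14320
= 2.5490e+06


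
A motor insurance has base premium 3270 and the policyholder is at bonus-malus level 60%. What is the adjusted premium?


adjusted = base * BM_level / 100
= 3270 * 60 / 100
= 3270 * 0.6
= 1962.0


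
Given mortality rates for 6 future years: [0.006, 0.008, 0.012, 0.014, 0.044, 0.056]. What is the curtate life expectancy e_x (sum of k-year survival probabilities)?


e_x = sum_{k=1}^{n} k_p_x
k_p_x values:
  1_p_x = 0.994
  2_p_x = 0.986048
  3_p_x = 0.974215
  4_p_x = 0.960576
  5_p_x = 0.918311
  6_p_x = 0.866886
e_x = 5.7


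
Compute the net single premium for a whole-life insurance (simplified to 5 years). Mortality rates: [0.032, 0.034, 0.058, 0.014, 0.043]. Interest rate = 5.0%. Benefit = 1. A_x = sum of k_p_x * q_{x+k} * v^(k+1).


v = 0.952381
Year 0: k_p_x=1.0, q=0.032, term=0.030476
Year 1: k_p_x=0.968, q=0.034, term=0.029852
Year 2: k_p_x=0.935088, q=0.058, term=0.04685
Year 3: k_p_x=0.880853, q=0.014, term=0.010146
Year 4: k_p_x=0.868521, q=0.043, term=0.029262
A_x = 0.1466


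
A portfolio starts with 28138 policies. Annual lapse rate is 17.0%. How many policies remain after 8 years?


remaining = initial * (1 - lapse)^years
= 28138 * (1 - 0.17)^8
= 28138 * 0.225229
= 6337.4999


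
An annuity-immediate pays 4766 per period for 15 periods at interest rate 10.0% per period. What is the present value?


PV = PMT * (1 - (1+i)^(-n)) / i
= 4766 * (1 - (1+0.1)^(-15)) / 0.1
= 4766 * (1 - 0.239392) / 0.1
= 4766 * 7.60608
= 36250.5749


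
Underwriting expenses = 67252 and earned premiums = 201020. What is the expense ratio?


Expense ratio = expenses / premiums
= 67252 / 201020
= 0.3346


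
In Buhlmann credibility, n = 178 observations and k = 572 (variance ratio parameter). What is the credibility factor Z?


Z = n / (n + k)
= 178 / (178 + 572)
= 178 / 750
= 0.2373


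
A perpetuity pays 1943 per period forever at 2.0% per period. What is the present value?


PV = PMT / i
= 1943 / 0.02
= 97150.0


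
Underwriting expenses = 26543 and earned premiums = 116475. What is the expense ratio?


Expense ratio = expenses / premiums
= 26543 / 116475
= 0.2279


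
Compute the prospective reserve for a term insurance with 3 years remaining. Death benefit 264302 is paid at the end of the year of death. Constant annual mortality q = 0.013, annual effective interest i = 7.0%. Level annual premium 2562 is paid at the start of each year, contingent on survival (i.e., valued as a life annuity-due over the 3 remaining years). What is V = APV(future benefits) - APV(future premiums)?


v = 1/(1+i) = 0.934579
APV(future benefits) per unit = sum_{k=0}^{2} k_p_x * q * v^(k+1) = 0.033694
APV(future benefits) = 264302 * 0.033694 = 8905.4926
Life annuity-due factor ä_{x:3} = sum_{k=0}^{2} k_p_x * v^k = 2.773307
APV(future premiums) = 2562 * 2.773307 = 7105.2121
V = 8905.4926 - 7105.2121
= 1800.2805


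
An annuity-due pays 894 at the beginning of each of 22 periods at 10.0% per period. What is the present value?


PV_due = PMT * (1-(1+i)^(-n))/i * (1+i)
PV_immediate = 7841.757
PV_due = 7841.757 * 1.1
= 8625.9327


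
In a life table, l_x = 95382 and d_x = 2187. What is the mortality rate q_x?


q_x = d_x / l_x
= 2187 / 95382
= 0.0229


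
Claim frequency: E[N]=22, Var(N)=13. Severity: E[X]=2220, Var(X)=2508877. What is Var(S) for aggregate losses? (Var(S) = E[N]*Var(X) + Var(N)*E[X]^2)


Var(S) = E[N]*Var(X) + Var(N)*E[X]^2
= 22*2508877 + 13*2220^2
= 55195294 + 64069200
= 1.1926e+08


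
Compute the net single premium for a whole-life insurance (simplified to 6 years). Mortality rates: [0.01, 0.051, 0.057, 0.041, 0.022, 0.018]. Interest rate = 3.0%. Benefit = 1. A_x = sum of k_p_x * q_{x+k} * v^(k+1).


v = 0.970874
Year 0: k_p_x=1.0, q=0.01, term=0.009709
Year 1: k_p_x=0.99, q=0.051, term=0.047592
Year 2: k_p_x=0.93951, q=0.057, term=0.049008
Year 3: k_p_x=0.885958, q=0.041, term=0.032274
Year 4: k_p_x=0.849634, q=0.022, term=0.016124
Year 5: k_p_x=0.830942, q=0.018, term=0.012526
A_x = 0.1672
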